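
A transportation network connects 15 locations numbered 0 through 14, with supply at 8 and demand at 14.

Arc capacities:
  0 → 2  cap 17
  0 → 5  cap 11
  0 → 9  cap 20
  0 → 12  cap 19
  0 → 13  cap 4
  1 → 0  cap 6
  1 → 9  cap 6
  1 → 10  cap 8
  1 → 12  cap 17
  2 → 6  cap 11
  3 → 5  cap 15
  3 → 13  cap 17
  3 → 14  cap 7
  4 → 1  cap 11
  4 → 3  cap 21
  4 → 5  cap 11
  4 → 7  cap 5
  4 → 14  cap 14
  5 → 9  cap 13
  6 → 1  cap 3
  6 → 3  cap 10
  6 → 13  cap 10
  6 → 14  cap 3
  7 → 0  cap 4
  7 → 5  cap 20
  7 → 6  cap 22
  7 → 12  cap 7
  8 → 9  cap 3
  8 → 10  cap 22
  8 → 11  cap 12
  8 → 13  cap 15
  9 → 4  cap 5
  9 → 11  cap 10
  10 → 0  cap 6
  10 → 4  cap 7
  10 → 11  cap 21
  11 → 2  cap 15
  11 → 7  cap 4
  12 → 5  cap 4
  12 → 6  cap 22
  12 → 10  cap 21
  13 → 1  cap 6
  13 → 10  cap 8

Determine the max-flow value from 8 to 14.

augment #1: 8→9→4→14 bottleneck 3, total now 3
augment #2: 8→10→4→14 bottleneck 7, total now 10
augment #3: 8→11→2→6→14 bottleneck 3, total now 13
augment #4: 8→10→0→9→4→14 bottleneck 2, total now 15
augment #5: 8→11→2→6→3→14 bottleneck 7, total now 22

Maximum flow value: 22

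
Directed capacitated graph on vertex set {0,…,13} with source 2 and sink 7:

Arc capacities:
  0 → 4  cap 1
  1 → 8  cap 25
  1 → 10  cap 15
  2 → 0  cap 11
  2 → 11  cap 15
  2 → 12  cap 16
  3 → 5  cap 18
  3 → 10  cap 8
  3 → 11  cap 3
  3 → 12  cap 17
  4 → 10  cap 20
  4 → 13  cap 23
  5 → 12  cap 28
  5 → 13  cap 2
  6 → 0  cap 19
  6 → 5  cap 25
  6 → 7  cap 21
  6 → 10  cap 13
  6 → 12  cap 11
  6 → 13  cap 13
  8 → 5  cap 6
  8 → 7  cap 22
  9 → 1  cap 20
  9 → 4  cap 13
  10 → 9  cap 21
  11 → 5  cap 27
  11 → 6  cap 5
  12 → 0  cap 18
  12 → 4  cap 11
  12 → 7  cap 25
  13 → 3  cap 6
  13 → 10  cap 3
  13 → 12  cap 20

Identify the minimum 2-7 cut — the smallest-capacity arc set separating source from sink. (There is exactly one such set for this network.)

augment #1: 2→12→7 push 16
augment #2: 2→11→6→7 push 5
augment #3: 2→11→5→12→7 push 9
augment #4: 2→0→4→10→9→1→8→7 push 1
augment #5: 2→11→5→13→10→9→1→8→7 push 1
max flow = 32; residual-reachable set from 2 gives S-side
cut edges (S→T): {(0,4), (2,11), (2,12)} total cap 32

Min-cut arcs: {(0,4), (2,11), (2,12)} (total capacity 32)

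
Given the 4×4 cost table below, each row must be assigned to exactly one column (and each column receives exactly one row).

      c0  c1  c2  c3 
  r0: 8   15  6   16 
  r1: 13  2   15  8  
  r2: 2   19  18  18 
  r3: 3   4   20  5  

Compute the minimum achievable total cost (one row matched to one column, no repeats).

Minimum assignment cost: 15

optimal assignment: row0→col2 (cost 6), row1→col1 (cost 2), row2→col0 (cost 2), row3→col3 (cost 5)
total = 6 + 2 + 2 + 5 = 15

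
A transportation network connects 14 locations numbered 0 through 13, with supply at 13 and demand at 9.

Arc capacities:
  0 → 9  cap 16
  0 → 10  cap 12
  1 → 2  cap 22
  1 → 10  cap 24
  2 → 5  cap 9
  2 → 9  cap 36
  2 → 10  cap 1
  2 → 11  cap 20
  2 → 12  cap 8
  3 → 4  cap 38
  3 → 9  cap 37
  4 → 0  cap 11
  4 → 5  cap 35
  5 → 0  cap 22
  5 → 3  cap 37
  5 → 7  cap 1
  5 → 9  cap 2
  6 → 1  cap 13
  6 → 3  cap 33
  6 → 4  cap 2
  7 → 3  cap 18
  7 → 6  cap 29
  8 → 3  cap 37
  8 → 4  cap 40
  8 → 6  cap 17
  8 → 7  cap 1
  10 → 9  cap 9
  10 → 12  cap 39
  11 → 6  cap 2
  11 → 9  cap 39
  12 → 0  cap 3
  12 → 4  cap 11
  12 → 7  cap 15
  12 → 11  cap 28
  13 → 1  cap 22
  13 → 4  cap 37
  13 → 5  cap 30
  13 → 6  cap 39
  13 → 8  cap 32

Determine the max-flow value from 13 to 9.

Maximum flow value: 102

augment #1: 13→5→9 bottleneck 2, total now 2
augment #2: 13→1→2→9 bottleneck 22, total now 24
augment #3: 13→4→0→9 bottleneck 11, total now 35
augment #4: 13→5→0→9 bottleneck 5, total now 40
augment #5: 13→5→3→9 bottleneck 23, total now 63
augment #6: 13→6→3→9 bottleneck 14, total now 77
augment #7: 13→6→1→10→9 bottleneck 9, total now 86
augment #8: 13→6→1→10→12→11→9 bottleneck 4, total now 90
augment #9: 13→4→5→0→10→12→11→9 bottleneck 12, total now 102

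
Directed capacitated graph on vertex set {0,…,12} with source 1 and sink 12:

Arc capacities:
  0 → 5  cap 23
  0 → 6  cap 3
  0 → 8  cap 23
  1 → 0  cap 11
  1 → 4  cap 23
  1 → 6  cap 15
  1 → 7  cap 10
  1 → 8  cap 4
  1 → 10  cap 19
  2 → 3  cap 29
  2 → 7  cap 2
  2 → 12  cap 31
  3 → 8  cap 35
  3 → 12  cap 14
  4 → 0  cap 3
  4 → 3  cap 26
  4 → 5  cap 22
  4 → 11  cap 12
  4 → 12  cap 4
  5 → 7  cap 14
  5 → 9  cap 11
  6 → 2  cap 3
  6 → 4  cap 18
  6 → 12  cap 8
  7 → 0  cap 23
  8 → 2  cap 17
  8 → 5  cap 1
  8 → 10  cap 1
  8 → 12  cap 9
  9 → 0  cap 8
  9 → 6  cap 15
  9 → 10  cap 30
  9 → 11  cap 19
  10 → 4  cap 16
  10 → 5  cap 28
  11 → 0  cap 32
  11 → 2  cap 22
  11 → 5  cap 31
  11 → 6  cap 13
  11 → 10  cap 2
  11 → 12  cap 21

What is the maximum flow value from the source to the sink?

augment #1: 1→4→12 bottleneck 4, total now 4
augment #2: 1→6→12 bottleneck 8, total now 12
augment #3: 1→8→12 bottleneck 4, total now 16
augment #4: 1→0→8→12 bottleneck 5, total now 21
augment #5: 1→4→3→12 bottleneck 14, total now 35
augment #6: 1→4→11→12 bottleneck 5, total now 40
augment #7: 1→6→2→12 bottleneck 3, total now 43
augment #8: 1→0→8→2→12 bottleneck 6, total now 49
augment #9: 1→6→4→11→12 bottleneck 4, total now 53
augment #10: 1→10→4→11→12 bottleneck 3, total now 56
augment #11: 1→7→0→8→2→12 bottleneck 10, total now 66
augment #12: 1→10→5→9→11→12 bottleneck 9, total now 75
augment #13: 1→10→4→0→8→2→12 bottleneck 1, total now 76
augment #14: 1→10→5→9→11→2→12 bottleneck 2, total now 78

Maximum flow value: 78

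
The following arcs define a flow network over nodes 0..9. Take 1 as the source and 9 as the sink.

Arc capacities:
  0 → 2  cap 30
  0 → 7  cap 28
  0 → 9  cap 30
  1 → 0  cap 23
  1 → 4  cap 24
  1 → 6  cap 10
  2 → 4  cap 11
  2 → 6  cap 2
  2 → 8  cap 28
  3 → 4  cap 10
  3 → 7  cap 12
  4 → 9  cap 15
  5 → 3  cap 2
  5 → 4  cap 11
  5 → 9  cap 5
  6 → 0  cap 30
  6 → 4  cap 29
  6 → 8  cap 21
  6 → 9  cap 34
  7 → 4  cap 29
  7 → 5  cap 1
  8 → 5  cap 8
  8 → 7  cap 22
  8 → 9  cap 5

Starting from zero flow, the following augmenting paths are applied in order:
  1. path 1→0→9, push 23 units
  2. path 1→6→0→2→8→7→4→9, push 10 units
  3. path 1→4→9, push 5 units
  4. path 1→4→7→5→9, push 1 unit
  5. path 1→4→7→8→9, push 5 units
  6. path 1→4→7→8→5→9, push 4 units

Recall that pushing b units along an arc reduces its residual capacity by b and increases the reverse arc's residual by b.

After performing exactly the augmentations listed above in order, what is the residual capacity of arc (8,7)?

after path 1 (1→0→9, push 23): res(8,7)=22
after path 2 (1→6→0→2→8→7→4→9, push 10): res(8,7)=12
after path 3 (1→4→9, push 5): res(8,7)=12
after path 4 (1→4→7→5→9, push 1): res(8,7)=12
after path 5 (1→4→7→8→9, push 5): res(8,7)=17
after path 6 (1→4→7→8→5→9, push 4): res(8,7)=21

Residual capacity of (8,7): 21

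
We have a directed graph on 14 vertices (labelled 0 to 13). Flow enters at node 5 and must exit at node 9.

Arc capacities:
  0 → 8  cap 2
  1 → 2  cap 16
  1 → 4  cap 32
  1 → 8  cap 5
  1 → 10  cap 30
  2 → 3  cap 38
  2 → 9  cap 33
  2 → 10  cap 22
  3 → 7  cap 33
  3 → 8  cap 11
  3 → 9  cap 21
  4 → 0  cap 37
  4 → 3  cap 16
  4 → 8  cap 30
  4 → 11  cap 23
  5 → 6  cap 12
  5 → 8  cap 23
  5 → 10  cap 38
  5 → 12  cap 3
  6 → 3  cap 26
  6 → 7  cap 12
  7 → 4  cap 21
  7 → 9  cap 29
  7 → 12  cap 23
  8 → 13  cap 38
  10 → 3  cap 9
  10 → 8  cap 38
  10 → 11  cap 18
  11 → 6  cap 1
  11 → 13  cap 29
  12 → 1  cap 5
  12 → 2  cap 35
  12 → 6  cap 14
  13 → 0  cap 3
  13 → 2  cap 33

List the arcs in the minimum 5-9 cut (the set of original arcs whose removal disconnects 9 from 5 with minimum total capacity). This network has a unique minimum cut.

augment #1: 5→6→3→9 push 12
augment #2: 5→10→3→9 push 9
augment #3: 5→12→2→9 push 3
augment #4: 5→8→13→2→9 push 23
augment #5: 5→10→8→13→2→9 push 7
augment #6: 5→10→11→6→7→9 push 1
augment #7: 5→10→8→13→2→3→7→9 push 3
max flow = 58; residual-reachable set from 5 gives S-side
cut edges (S→T): {(5,6), (5,12), (10,3), (11,6), (13,2)} total cap 58

Min-cut arcs: {(5,6), (5,12), (10,3), (11,6), (13,2)} (total capacity 58)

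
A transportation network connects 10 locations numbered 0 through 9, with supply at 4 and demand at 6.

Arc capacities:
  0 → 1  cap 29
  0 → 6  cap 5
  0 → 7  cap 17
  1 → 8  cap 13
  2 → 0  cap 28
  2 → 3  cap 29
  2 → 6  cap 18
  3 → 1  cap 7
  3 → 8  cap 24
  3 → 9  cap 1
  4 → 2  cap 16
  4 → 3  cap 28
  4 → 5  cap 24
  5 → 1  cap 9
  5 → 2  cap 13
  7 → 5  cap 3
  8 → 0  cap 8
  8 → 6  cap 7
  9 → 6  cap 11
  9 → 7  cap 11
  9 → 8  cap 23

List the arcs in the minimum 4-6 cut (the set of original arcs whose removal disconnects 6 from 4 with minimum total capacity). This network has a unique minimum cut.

Min-cut arcs: {(0,6), (2,6), (3,9), (8,6)} (total capacity 31)

augment #1: 4→2→6 push 16
augment #2: 4→3→8→6 push 7
augment #3: 4→3→9→6 push 1
augment #4: 4→5→2→6 push 2
augment #5: 4→3→8→0→6 push 5
max flow = 31; residual-reachable set from 4 gives S-side
cut edges (S→T): {(0,6), (2,6), (3,9), (8,6)} total cap 31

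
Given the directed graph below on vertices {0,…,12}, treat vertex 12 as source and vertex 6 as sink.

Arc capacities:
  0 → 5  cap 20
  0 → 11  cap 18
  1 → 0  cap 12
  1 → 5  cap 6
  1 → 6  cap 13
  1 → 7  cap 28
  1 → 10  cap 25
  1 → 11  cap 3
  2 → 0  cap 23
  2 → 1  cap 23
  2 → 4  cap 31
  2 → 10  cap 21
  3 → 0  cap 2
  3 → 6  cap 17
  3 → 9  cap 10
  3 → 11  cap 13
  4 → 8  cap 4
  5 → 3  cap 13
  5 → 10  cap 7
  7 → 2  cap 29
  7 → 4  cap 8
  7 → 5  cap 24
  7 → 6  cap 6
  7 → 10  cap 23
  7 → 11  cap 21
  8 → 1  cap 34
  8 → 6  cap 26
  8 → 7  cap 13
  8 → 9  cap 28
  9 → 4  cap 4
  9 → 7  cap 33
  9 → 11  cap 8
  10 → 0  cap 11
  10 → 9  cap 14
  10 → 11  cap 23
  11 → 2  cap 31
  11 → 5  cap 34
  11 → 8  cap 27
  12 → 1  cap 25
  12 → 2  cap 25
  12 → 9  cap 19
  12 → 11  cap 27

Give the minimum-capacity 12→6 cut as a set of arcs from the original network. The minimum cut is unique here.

augment #1: 12→1→6 push 13
augment #2: 12→1→7→6 push 6
augment #3: 12→11→8→6 push 26
augment #4: 12→1→5→3→6 push 6
augment #5: 12→11→5→3→6 push 1
augment #6: 12→2→0→5→3→6 push 6
max flow = 58; residual-reachable set from 12 gives S-side
cut edges (S→T): {(1,6), (5,3), (7,6), (8,6)} total cap 58

Min-cut arcs: {(1,6), (5,3), (7,6), (8,6)} (total capacity 58)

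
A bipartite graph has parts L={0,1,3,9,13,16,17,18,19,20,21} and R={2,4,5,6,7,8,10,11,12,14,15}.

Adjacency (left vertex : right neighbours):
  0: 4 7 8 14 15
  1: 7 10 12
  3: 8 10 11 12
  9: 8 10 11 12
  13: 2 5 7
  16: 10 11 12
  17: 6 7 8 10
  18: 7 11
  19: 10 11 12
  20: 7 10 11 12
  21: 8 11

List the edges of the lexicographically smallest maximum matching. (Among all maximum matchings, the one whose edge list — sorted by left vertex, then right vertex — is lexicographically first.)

Lex-smallest maximum matching: {(0,4), (1,7), (3,8), (9,10), (13,2), (16,11), (17,6), (19,12)}

|M| = 8 (so the lex-smallest maximum matching has 8 edges)
process left vertices in ascending order; for each, take the smallest-labelled available neighbour that still permits 8 edges overall, or leave it unmatched if none does
lex-smallest matching: {0-4, 1-7, 3-8, 9-10, 13-2, 16-11, 17-6, 19-12}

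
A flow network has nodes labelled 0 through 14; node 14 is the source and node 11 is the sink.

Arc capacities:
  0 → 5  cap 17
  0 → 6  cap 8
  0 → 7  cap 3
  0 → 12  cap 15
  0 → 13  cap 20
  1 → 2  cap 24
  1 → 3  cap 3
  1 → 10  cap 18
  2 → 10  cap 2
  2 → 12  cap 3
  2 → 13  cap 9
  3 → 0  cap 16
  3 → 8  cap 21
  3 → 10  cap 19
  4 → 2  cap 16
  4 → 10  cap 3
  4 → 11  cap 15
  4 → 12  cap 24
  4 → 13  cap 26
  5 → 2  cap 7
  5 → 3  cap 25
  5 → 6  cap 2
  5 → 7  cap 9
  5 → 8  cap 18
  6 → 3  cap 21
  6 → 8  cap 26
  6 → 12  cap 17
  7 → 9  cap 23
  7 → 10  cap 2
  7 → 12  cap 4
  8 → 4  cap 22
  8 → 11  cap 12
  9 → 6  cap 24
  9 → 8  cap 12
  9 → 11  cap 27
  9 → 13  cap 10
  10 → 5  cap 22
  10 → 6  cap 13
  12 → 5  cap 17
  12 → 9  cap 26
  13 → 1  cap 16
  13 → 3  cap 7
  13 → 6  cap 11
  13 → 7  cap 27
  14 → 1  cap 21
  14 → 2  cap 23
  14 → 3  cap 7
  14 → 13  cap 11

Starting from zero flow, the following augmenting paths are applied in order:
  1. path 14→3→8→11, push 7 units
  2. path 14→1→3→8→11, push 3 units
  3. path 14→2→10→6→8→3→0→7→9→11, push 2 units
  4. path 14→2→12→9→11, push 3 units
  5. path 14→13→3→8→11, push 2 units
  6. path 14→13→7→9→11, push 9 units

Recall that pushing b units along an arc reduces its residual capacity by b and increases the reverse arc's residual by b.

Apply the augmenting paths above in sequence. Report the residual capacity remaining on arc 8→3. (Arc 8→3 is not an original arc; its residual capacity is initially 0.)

after path 1 (14→3→8→11, push 7): res(8,3)=7
after path 2 (14→1→3→8→11, push 3): res(8,3)=10
after path 3 (14→2→10→6→8→3→0→7→9→11, push 2): res(8,3)=8
after path 4 (14→2→12→9→11, push 3): res(8,3)=8
after path 5 (14→13→3→8→11, push 2): res(8,3)=10
after path 6 (14→13→7→9→11, push 9): res(8,3)=10

Residual capacity of (8,3): 10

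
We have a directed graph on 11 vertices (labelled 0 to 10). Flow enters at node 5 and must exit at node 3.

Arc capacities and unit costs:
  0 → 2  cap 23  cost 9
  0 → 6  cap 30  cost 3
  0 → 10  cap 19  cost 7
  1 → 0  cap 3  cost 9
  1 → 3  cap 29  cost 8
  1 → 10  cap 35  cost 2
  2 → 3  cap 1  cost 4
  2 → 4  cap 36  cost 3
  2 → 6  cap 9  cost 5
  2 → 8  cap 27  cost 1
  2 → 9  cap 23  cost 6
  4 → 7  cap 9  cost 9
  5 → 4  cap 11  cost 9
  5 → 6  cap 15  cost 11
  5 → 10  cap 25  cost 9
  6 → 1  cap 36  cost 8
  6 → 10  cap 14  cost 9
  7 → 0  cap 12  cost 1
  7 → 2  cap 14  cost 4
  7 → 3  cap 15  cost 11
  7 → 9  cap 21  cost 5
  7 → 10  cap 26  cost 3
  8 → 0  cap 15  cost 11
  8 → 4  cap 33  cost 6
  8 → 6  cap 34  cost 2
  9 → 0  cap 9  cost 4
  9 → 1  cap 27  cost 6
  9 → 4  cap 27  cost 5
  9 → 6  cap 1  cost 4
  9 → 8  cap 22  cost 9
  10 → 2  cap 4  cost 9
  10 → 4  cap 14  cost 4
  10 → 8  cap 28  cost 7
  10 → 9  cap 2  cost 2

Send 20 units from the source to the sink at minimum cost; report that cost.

Minimum cost for 20 units: 535

shortest-cost path #1: 5→10→2→3 push 1 @ unit cost 22 (adds 22)
shortest-cost path #2: 5→10→9→1→3 push 2 @ unit cost 25 (adds 50)
shortest-cost path #3: 5→6→1→3 push 15 @ unit cost 27 (adds 405)
shortest-cost path #4: 5→4→7→3 push 2 @ unit cost 29 (adds 58)
total cost = 535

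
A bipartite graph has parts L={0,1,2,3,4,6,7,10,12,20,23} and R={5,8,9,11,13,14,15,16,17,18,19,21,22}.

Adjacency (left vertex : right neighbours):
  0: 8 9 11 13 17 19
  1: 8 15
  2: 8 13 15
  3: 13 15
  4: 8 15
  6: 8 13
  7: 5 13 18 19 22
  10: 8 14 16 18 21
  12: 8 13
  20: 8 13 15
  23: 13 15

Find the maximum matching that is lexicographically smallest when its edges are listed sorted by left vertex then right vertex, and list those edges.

|M| = 6 (so the lex-smallest maximum matching has 6 edges)
process left vertices in ascending order; for each, take the smallest-labelled available neighbour that still permits 6 edges overall, or leave it unmatched if none does
lex-smallest matching: {0-9, 1-8, 2-13, 3-15, 7-5, 10-14}

Lex-smallest maximum matching: {(0,9), (1,8), (2,13), (3,15), (7,5), (10,14)}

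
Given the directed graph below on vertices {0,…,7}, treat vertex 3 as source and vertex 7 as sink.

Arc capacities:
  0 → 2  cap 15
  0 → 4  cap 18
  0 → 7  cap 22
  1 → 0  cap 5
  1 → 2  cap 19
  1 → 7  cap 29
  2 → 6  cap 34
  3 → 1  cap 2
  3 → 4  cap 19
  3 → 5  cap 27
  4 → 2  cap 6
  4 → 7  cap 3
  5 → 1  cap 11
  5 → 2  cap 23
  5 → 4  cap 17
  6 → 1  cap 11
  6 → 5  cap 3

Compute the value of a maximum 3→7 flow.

augment #1: 3→1→7 bottleneck 2, total now 2
augment #2: 3→4→7 bottleneck 3, total now 5
augment #3: 3→5→1→7 bottleneck 11, total now 16
augment #4: 3→4→2→6→1→7 bottleneck 6, total now 22
augment #5: 3→5→2→6→1→7 bottleneck 5, total now 27

Maximum flow value: 27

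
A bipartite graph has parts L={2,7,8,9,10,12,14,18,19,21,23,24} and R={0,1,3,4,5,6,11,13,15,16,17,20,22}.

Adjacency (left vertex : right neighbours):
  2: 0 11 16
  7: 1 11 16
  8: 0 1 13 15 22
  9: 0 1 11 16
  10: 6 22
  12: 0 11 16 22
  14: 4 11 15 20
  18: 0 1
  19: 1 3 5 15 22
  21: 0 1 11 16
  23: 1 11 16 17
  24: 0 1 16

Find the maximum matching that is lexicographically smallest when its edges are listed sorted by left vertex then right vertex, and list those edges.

|M| = 10 (so the lex-smallest maximum matching has 10 edges)
process left vertices in ascending order; for each, take the smallest-labelled available neighbour that still permits 10 edges overall, or leave it unmatched if none does
lex-smallest matching: {2-0, 7-1, 8-13, 9-11, 10-6, 12-22, 14-4, 19-3, 21-16, 23-17}

Lex-smallest maximum matching: {(2,0), (7,1), (8,13), (9,11), (10,6), (12,22), (14,4), (19,3), (21,16), (23,17)}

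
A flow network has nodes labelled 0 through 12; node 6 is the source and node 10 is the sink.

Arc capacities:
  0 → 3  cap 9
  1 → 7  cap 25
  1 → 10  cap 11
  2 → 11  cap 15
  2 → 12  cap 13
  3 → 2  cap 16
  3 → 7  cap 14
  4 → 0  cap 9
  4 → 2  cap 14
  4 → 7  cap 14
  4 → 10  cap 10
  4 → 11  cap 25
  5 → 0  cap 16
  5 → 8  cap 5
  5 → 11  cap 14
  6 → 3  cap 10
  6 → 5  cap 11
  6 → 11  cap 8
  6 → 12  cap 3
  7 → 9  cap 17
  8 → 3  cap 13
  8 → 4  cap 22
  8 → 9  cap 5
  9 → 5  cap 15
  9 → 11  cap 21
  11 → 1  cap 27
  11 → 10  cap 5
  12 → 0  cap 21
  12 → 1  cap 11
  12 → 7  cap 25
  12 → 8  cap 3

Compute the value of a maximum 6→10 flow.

Maximum flow value: 24

augment #1: 6→11→10 bottleneck 5, total now 5
augment #2: 6→11→1→10 bottleneck 3, total now 8
augment #3: 6→12→1→10 bottleneck 3, total now 11
augment #4: 6→5→8→4→10 bottleneck 5, total now 16
augment #5: 6→5→11→1→10 bottleneck 5, total now 21
augment #6: 6→3→2→12→8→4→10 bottleneck 3, total now 24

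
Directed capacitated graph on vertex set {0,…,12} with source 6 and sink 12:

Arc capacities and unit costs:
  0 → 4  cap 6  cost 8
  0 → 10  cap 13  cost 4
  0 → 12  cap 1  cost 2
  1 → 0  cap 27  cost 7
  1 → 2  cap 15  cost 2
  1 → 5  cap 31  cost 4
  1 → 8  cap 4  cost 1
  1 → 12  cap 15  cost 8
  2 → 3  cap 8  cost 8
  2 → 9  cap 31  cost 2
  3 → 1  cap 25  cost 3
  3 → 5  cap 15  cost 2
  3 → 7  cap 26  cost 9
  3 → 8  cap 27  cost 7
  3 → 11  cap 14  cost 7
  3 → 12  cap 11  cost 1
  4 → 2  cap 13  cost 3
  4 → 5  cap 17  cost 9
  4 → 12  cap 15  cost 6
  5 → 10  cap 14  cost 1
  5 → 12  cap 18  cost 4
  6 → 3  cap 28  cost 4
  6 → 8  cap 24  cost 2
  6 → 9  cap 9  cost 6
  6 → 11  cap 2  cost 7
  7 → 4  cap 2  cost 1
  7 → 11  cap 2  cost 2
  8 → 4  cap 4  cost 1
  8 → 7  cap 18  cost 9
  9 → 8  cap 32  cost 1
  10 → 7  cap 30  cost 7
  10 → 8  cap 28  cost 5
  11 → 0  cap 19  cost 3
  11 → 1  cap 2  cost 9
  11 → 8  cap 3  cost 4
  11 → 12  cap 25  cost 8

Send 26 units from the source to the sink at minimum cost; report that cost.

Minimum cost for 26 units: 201

shortest-cost path #1: 6→3→12 push 11 @ unit cost 5 (adds 55)
shortest-cost path #2: 6→8→4→12 push 4 @ unit cost 9 (adds 36)
shortest-cost path #3: 6→3→5→12 push 11 @ unit cost 10 (adds 110)
total cost = 201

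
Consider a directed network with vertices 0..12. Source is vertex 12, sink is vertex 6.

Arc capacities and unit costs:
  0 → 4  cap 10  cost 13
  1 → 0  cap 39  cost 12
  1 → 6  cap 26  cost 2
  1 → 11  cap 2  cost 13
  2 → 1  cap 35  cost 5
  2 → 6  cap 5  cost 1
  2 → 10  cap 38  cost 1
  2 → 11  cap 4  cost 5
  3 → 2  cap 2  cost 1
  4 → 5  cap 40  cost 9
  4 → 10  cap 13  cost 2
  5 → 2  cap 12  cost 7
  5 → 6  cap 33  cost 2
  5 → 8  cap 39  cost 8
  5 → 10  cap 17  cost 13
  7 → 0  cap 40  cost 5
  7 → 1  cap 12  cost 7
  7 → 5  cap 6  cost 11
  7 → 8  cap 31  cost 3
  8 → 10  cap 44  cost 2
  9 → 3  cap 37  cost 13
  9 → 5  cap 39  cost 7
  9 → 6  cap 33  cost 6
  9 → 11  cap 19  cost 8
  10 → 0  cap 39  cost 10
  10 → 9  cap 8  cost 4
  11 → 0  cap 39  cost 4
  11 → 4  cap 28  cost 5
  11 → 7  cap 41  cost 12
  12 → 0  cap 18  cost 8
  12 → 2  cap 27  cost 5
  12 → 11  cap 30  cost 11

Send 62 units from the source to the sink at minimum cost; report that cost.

Minimum cost for 62 units: 1274

shortest-cost path #1: 12→2→6 push 5 @ unit cost 6 (adds 30)
shortest-cost path #2: 12→2→1→6 push 22 @ unit cost 12 (adds 264)
shortest-cost path #3: 12→11→4→5→6 push 28 @ unit cost 27 (adds 756)
shortest-cost path #4: 12→0→4→5→6 push 5 @ unit cost 32 (adds 160)
shortest-cost path #5: 12→11→7→1→6 push 2 @ unit cost 32 (adds 64)
total cost = 1274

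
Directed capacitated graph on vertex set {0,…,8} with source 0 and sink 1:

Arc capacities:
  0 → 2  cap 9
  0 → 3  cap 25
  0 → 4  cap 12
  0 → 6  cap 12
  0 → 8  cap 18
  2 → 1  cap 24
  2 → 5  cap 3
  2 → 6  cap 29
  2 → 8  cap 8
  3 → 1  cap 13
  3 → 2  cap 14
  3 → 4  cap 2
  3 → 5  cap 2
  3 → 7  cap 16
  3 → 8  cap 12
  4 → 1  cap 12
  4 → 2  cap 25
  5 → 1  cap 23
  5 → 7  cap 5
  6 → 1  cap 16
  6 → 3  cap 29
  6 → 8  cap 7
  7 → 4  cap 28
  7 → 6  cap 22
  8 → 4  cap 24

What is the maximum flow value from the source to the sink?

augment #1: 0→2→1 bottleneck 9, total now 9
augment #2: 0→3→1 bottleneck 13, total now 22
augment #3: 0→4→1 bottleneck 12, total now 34
augment #4: 0→6→1 bottleneck 12, total now 46
augment #5: 0→3→2→1 bottleneck 12, total now 58
augment #6: 0→8→4→2→1 bottleneck 3, total now 61
augment #7: 0→8→4→2→5→1 bottleneck 3, total now 64
augment #8: 0→8→4→2→6→1 bottleneck 4, total now 68
augment #9: 0→8→4→2→3→5→1 bottleneck 2, total now 70

Maximum flow value: 70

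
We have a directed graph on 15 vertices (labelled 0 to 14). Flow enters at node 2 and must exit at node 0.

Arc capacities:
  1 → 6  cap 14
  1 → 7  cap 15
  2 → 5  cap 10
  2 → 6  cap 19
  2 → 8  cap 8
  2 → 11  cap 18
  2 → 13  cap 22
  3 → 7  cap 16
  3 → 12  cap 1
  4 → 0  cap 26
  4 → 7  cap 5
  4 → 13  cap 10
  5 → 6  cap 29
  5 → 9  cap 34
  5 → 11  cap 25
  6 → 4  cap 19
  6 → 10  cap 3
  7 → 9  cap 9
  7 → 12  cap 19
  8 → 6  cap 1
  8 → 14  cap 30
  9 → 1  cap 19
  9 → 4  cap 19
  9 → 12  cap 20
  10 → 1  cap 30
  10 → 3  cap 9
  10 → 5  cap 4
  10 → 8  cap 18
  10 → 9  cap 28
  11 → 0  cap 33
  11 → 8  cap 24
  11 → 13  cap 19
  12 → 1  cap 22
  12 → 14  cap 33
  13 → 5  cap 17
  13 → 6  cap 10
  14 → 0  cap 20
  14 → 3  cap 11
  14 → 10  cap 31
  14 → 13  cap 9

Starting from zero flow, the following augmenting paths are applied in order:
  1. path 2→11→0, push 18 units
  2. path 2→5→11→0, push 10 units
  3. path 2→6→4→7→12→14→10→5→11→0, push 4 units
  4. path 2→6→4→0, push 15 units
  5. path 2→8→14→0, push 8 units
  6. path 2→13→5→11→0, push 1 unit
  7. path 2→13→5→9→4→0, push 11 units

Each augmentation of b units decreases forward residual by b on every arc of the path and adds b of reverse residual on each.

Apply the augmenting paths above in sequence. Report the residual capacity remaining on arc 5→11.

after path 1 (2→11→0, push 18): res(5,11)=25
after path 2 (2→5→11→0, push 10): res(5,11)=15
after path 3 (2→6→4→7→12→14→10→5→11→0, push 4): res(5,11)=11
after path 4 (2→6→4→0, push 15): res(5,11)=11
after path 5 (2→8→14→0, push 8): res(5,11)=11
after path 6 (2→13→5→11→0, push 1): res(5,11)=10
after path 7 (2→13→5→9→4→0, push 11): res(5,11)=10

Residual capacity of (5,11): 10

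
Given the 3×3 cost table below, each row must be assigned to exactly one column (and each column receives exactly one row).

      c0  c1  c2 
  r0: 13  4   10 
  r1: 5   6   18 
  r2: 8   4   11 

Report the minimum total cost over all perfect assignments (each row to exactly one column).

optimal assignment: row0→col2 (cost 10), row1→col0 (cost 5), row2→col1 (cost 4)
total = 10 + 5 + 4 = 19

Minimum assignment cost: 19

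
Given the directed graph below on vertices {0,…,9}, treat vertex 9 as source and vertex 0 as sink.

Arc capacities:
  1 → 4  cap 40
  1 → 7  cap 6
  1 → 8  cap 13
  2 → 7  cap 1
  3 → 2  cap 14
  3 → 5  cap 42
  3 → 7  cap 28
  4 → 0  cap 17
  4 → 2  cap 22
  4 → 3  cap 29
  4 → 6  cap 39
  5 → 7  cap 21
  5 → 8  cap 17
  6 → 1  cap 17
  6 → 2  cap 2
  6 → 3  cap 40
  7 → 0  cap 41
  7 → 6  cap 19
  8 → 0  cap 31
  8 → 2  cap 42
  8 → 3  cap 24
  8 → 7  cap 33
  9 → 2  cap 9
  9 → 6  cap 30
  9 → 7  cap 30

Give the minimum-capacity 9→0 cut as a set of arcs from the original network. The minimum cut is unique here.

augment #1: 9→7→0 push 30
augment #2: 9→2→7→0 push 1
augment #3: 9→6→1→4→0 push 17
augment #4: 9→6→3→7→0 push 10
augment #5: 9→6→3→5→8→0 push 3
max flow = 61; residual-reachable set from 9 gives S-side
cut edges (S→T): {(2,7), (9,6), (9,7)} total cap 61

Min-cut arcs: {(2,7), (9,6), (9,7)} (total capacity 61)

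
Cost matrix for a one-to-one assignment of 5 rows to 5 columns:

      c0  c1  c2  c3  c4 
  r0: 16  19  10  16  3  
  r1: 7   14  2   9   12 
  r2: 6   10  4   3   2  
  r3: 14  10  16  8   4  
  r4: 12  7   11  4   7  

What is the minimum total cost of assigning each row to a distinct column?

Minimum assignment cost: 25

optimal assignment: row0→col4 (cost 3), row1→col2 (cost 2), row2→col0 (cost 6), row3→col1 (cost 10), row4→col3 (cost 4)
total = 3 + 2 + 6 + 10 + 4 = 25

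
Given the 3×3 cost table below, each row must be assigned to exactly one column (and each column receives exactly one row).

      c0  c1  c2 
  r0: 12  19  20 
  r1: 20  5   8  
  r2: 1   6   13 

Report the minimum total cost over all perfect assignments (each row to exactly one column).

one of 2 optimal assignments: row0→col0 (cost 12), row1→col2 (cost 8), row2→col1 (cost 6)
total = 12 + 8 + 6 = 26

Minimum assignment cost: 26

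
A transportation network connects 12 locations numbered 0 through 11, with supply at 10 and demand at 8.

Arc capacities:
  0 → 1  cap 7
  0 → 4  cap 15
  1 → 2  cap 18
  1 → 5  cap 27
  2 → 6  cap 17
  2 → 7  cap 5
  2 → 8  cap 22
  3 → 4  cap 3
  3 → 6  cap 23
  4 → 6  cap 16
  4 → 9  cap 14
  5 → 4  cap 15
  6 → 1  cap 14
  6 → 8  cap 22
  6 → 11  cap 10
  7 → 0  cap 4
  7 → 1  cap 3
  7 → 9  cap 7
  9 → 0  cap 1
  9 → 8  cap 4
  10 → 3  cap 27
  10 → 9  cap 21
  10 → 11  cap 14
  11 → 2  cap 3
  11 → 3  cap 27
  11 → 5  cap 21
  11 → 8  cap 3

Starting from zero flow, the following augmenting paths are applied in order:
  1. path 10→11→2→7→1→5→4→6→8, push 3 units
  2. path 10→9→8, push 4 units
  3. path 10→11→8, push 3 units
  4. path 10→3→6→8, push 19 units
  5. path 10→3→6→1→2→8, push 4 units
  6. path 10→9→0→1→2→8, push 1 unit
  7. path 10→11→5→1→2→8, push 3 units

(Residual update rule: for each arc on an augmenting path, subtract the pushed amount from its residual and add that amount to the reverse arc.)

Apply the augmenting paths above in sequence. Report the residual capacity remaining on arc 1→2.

after path 1 (10→11→2→7→1→5→4→6→8, push 3): res(1,2)=18
after path 2 (10→9→8, push 4): res(1,2)=18
after path 3 (10→11→8, push 3): res(1,2)=18
after path 4 (10→3→6→8, push 19): res(1,2)=18
after path 5 (10→3→6→1→2→8, push 4): res(1,2)=14
after path 6 (10→9→0→1→2→8, push 1): res(1,2)=13
after path 7 (10→11→5→1→2→8, push 3): res(1,2)=10

Residual capacity of (1,2): 10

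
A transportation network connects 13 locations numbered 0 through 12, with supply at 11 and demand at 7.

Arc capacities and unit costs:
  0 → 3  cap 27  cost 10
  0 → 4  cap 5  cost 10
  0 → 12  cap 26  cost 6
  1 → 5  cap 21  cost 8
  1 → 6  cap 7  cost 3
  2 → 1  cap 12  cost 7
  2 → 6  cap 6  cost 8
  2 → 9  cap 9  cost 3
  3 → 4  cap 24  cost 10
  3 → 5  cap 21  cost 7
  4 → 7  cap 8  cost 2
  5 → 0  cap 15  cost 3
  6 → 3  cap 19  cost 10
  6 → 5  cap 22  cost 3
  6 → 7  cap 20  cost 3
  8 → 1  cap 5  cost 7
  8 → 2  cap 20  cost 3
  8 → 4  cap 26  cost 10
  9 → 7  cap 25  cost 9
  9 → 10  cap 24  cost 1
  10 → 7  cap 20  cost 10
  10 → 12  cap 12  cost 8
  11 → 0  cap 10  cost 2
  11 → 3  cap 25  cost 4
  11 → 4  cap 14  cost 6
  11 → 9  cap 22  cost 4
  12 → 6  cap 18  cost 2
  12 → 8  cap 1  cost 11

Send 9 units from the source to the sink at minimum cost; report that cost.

shortest-cost path #1: 11→4→7 push 8 @ unit cost 8 (adds 64)
shortest-cost path #2: 11→9→7 push 1 @ unit cost 13 (adds 13)
total cost = 77

Minimum cost for 9 units: 77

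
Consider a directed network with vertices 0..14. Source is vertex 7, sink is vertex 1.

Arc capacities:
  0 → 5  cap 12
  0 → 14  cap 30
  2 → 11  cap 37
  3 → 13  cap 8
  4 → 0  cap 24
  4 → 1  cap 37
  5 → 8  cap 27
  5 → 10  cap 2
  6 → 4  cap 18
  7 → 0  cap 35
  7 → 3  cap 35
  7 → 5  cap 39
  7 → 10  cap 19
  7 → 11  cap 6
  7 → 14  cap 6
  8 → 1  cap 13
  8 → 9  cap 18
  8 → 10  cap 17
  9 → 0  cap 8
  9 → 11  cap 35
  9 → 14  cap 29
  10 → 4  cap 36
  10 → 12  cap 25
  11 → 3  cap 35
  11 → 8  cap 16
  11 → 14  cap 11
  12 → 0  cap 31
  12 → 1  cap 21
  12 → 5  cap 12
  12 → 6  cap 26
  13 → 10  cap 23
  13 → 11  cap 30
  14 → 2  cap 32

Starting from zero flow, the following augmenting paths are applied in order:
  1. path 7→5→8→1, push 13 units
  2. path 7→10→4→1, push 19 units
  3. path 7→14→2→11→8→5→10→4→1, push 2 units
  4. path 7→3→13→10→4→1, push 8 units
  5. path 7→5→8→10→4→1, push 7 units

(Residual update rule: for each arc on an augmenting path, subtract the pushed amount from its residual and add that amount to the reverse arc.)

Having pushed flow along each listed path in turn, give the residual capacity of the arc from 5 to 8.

after path 1 (7→5→8→1, push 13): res(5,8)=14
after path 2 (7→10→4→1, push 19): res(5,8)=14
after path 3 (7→14→2→11→8→5→10→4→1, push 2): res(5,8)=16
after path 4 (7→3→13→10→4→1, push 8): res(5,8)=16
after path 5 (7→5→8→10→4→1, push 7): res(5,8)=9

Residual capacity of (5,8): 9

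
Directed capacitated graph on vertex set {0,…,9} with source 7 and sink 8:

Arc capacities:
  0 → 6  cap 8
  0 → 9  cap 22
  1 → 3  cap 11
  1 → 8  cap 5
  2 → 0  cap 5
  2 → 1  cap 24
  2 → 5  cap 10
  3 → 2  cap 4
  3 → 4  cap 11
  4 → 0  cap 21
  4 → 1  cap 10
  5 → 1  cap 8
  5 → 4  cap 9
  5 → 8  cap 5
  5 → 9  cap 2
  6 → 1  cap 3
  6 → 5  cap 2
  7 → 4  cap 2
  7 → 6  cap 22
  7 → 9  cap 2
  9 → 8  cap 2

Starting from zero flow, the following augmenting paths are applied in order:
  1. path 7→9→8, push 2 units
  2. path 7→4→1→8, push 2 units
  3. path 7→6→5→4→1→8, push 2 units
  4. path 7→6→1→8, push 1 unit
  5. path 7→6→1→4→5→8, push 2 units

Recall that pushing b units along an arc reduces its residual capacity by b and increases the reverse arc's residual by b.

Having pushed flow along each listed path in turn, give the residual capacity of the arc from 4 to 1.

Residual capacity of (4,1): 8

after path 1 (7→9→8, push 2): res(4,1)=10
after path 2 (7→4→1→8, push 2): res(4,1)=8
after path 3 (7→6→5→4→1→8, push 2): res(4,1)=6
after path 4 (7→6→1→8, push 1): res(4,1)=6
after path 5 (7→6→1→4→5→8, push 2): res(4,1)=8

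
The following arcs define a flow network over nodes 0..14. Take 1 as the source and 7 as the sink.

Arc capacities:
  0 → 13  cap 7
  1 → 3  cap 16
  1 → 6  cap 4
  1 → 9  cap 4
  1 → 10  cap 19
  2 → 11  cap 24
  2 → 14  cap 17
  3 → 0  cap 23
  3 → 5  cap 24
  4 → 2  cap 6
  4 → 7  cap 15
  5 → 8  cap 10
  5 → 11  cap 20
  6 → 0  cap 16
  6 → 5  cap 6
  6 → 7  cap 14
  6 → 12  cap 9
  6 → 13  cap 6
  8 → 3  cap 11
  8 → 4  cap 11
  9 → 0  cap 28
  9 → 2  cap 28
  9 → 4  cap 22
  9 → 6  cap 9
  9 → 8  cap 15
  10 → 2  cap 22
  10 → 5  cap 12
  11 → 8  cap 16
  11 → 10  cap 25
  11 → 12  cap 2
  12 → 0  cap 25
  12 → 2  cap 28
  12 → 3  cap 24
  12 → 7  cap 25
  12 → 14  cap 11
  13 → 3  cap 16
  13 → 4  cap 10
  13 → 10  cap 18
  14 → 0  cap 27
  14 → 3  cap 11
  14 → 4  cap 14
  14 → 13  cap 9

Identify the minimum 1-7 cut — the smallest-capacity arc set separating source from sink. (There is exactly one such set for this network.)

augment #1: 1→6→7 push 4
augment #2: 1→9→4→7 push 4
augment #3: 1→3→0→13→4→7 push 7
augment #4: 1→3→5→8→4→7 push 4
augment #5: 1→3→5→11→12→7 push 2
augment #6: 1→3→5→8→4→9→6→7 push 3
augment #7: 1→10→2→14→4→9→6→7 push 1
max flow = 25; residual-reachable set from 1 gives S-side
cut edges (S→T): {(1,6), (1,9), (4,7), (11,12)} total cap 25

Min-cut arcs: {(1,6), (1,9), (4,7), (11,12)} (total capacity 25)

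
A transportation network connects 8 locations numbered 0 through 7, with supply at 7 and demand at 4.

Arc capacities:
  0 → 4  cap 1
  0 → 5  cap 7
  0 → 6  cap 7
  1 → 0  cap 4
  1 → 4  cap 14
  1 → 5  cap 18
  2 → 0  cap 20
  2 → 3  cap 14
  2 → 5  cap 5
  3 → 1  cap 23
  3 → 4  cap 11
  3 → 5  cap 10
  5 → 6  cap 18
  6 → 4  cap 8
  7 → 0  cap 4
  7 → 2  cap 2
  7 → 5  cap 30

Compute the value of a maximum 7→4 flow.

Maximum flow value: 11

augment #1: 7→0→4 bottleneck 1, total now 1
augment #2: 7→0→6→4 bottleneck 3, total now 4
augment #3: 7→2→3→4 bottleneck 2, total now 6
augment #4: 7→5→6→4 bottleneck 5, total now 11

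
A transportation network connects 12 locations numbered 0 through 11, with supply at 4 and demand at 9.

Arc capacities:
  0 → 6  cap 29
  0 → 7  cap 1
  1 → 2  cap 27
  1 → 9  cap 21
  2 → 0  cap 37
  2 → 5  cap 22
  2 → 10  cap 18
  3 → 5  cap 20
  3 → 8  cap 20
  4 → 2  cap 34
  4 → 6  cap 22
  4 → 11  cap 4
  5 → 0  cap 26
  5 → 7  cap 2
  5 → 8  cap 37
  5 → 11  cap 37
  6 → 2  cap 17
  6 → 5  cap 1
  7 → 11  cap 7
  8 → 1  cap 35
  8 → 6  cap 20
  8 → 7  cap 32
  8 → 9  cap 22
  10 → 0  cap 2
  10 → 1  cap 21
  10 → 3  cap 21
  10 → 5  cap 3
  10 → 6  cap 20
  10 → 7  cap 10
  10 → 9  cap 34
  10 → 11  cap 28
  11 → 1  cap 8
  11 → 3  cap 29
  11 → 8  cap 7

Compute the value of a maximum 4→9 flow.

augment #1: 4→2→10→9 bottleneck 18, total now 18
augment #2: 4→11→1→9 bottleneck 4, total now 22
augment #3: 4→2→5→8→9 bottleneck 16, total now 38
augment #4: 4→6→5→8→9 bottleneck 1, total now 39
augment #5: 4→6→2→5→8→9 bottleneck 5, total now 44
augment #6: 4→6→2→5→8→1→9 bottleneck 1, total now 45
augment #7: 4→6→2→0→7→11→1→9 bottleneck 1, total now 46

Maximum flow value: 46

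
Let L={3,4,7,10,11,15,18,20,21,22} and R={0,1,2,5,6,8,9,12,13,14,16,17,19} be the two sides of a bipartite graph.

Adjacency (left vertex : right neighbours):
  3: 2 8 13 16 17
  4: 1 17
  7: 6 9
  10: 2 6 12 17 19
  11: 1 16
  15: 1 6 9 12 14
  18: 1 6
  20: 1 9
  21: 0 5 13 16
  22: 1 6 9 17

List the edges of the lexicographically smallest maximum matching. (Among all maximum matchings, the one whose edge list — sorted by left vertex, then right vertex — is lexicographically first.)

|M| = 9 (so the lex-smallest maximum matching has 9 edges)
process left vertices in ascending order; for each, take the smallest-labelled available neighbour that still permits 9 edges overall, or leave it unmatched if none does
lex-smallest matching: {3-2, 4-1, 7-6, 10-12, 11-16, 15-14, 20-9, 21-0, 22-17}

Lex-smallest maximum matching: {(3,2), (4,1), (7,6), (10,12), (11,16), (15,14), (20,9), (21,0), (22,17)}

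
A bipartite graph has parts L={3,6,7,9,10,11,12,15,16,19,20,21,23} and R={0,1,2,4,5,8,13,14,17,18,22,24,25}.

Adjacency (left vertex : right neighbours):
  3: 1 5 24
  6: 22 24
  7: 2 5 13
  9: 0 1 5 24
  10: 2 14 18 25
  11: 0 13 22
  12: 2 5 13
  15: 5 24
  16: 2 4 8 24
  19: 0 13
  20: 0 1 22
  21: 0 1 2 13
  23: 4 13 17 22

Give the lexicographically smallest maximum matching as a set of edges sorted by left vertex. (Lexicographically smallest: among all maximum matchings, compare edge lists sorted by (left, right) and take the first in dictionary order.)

|M| = 10 (so the lex-smallest maximum matching has 10 edges)
process left vertices in ascending order; for each, take the smallest-labelled available neighbour that still permits 10 edges overall, or leave it unmatched if none does
lex-smallest matching: {3-1, 6-22, 7-2, 9-0, 10-14, 11-13, 12-5, 15-24, 16-4, 23-17}

Lex-smallest maximum matching: {(3,1), (6,22), (7,2), (9,0), (10,14), (11,13), (12,5), (15,24), (16,4), (23,17)}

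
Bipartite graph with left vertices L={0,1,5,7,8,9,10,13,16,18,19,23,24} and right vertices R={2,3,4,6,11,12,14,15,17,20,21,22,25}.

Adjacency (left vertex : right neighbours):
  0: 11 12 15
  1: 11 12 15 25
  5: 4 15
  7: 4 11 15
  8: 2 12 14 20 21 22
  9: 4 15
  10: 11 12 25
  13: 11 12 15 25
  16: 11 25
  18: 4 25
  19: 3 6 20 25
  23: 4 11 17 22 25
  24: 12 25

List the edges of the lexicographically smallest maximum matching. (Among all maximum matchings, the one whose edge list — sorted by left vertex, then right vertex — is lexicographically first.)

Lex-smallest maximum matching: {(0,11), (1,12), (5,4), (7,15), (8,2), (10,25), (19,3), (23,17)}

|M| = 8 (so the lex-smallest maximum matching has 8 edges)
process left vertices in ascending order; for each, take the smallest-labelled available neighbour that still permits 8 edges overall, or leave it unmatched if none does
lex-smallest matching: {0-11, 1-12, 5-4, 7-15, 8-2, 10-25, 19-3, 23-17}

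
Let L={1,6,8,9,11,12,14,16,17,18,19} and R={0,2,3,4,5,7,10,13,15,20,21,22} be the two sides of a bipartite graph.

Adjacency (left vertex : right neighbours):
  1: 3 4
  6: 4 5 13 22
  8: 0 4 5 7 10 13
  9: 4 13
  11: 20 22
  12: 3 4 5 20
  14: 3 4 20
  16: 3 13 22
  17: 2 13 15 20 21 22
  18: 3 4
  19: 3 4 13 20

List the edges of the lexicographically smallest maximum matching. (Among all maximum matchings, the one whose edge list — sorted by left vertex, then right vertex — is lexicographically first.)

|M| = 8 (so the lex-smallest maximum matching has 8 edges)
process left vertices in ascending order; for each, take the smallest-labelled available neighbour that still permits 8 edges overall, or leave it unmatched if none does
lex-smallest matching: {1-3, 6-4, 8-0, 9-13, 11-20, 12-5, 16-22, 17-2}

Lex-smallest maximum matching: {(1,3), (6,4), (8,0), (9,13), (11,20), (12,5), (16,22), (17,2)}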